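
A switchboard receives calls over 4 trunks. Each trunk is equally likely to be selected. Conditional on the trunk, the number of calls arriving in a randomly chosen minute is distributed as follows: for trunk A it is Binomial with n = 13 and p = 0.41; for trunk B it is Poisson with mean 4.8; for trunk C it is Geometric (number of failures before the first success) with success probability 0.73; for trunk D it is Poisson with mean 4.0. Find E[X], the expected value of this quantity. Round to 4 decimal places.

Component means — A: 5.33; B: 4.8; C: 0.369863; D: 4.
E[X] = 0.25·5.33 + 0.25·4.8 + 0.25·0.369863 + 0.25·4 = 3.62497.

3.6250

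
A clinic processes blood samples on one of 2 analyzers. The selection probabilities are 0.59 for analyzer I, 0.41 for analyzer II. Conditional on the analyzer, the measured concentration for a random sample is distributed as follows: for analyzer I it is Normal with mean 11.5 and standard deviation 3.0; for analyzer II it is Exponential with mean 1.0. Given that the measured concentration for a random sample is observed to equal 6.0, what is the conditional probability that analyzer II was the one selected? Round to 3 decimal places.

Likelihoods f(6.0 | ·): I: 0.0247704; II: 0.00247875.
Posterior ∝ prior × likelihood. Numerator for II: 0.41·0.00247875 = 0.00101629.
Normalizing constant: 0.59·0.0247704 + 0.41·0.00247875 = 0.0156308.
P(II | observation) = 0.00101629 / 0.0156308 = 0.0650183.

0.065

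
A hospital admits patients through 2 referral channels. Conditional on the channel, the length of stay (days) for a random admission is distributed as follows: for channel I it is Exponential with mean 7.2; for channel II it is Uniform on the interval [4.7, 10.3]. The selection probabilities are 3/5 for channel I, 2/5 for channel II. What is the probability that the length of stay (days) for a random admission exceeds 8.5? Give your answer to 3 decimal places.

Conditional on each channel, P(X > 8.5): I: 0.307108; II: 0.321429.
By total probability, P(X > 8.5) = 0.6·0.307108 + 0.4·0.321429 = 0.312836.

0.313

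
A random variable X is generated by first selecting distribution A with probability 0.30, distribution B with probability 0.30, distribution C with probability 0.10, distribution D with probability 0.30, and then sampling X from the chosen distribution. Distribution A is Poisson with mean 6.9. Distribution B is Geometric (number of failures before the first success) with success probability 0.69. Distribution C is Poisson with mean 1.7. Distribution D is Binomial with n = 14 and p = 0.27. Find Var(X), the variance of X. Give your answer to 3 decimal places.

9.871

Per component, A: μ=6.9, E[X²]=54.51; B: μ=0.449275, E[X²]=0.852972; C: μ=1.7, E[X²]=4.59; D: μ=3.78, E[X²]=17.0478.
E[X] = 0.3·6.9 + 0.3·0.449275 + 0.1·1.7 + 0.3·3.78 = 3.50878.
E[X²] = 0.3·54.51 + 0.3·0.852972 + 0.1·4.59 + 0.3·17.0478 = 22.1822.
Var(X) = E[X²] − (E[X])² = 22.1822 − 12.3116 = 9.87068.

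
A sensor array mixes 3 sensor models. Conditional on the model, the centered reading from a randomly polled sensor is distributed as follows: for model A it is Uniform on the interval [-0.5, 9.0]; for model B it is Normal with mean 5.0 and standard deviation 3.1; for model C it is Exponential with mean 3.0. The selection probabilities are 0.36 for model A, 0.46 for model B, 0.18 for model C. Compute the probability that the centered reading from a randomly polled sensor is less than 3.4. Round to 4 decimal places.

0.4092

Conditional on each model, P(X < 3.4): A: 0.410526; B: 0.302882; C: 0.678042.
By total probability, P(X < 3.4) = 0.36·0.410526 + 0.46·0.302882 + 0.18·0.678042 = 0.409163.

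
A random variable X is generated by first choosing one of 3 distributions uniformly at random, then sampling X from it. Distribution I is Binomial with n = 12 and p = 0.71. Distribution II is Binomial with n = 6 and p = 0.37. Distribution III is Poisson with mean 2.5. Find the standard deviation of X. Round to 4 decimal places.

3.2509

Per component, I: μ=8.52, E[X²]=75.0612; II: μ=2.22, E[X²]=6.327; III: μ=2.5, E[X²]=8.75.
E[X] = 0.333333·8.52 + 0.333333·2.22 + 0.333333·2.5 = 4.41333.
E[X²] = 0.333333·75.0612 + 0.333333·6.327 + 0.333333·8.75 = 30.0461.
Var(X) = E[X²] − (E[X])² = 30.0461 − 19.4775 = 10.5686.
SD(X) = √10.5686 = 3.25093.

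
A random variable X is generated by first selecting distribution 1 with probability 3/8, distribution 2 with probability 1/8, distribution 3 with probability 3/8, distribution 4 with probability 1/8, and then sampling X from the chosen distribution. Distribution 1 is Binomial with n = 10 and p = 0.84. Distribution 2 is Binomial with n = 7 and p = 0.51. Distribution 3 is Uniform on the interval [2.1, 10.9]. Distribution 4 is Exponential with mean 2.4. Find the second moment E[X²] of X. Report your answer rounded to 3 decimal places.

For each component E[X²] = Var + (mean)², giving 1: 71.904; 2: 14.4942; 3: 48.7033; 4: 11.52.
Overall E[X²] = 0.375·71.904 + 0.125·14.4942 + 0.375·48.7033 + 0.125·11.52 = 48.4795.

48.480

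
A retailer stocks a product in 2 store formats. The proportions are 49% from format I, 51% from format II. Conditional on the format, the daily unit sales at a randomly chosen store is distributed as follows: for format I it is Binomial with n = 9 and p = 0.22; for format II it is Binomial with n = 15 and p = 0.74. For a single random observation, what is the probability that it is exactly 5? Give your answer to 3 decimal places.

0.012

Conditional on each format, P(X = 5): I: 0.024036; II: 0.000940692.
By total probability, P(X = 5) = 0.49·0.024036 + 0.51·0.000940692 = 0.0122574.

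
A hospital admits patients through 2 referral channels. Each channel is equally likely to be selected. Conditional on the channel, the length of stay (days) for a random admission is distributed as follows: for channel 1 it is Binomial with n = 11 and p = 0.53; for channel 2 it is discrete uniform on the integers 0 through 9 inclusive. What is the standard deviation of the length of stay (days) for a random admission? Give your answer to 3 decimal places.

Per component, 1: μ=5.83, E[X²]=36.729; 2: μ=4.5, E[X²]=28.5.
E[X] = 0.5·5.83 + 0.5·4.5 = 5.165.
E[X²] = 0.5·36.729 + 0.5·28.5 = 32.6145.
Var(X) = E[X²] − (E[X])² = 32.6145 − 26.6772 = 5.93727.
SD(X) = √5.93727 = 2.43665.

2.437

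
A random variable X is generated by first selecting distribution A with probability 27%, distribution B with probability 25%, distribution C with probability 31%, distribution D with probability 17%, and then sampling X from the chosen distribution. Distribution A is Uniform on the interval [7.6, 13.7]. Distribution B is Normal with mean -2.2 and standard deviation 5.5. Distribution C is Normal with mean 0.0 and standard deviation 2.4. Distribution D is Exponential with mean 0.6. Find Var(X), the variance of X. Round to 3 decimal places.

Per component, A: μ=10.65, E[X²]=116.523; B: μ=-2.2, E[X²]=35.09; C: μ=0, E[X²]=5.76; D: μ=0.6, E[X²]=0.72.
E[X] = 0.27·10.65 + 0.25·-2.2 + 0.31·0 + 0.17·0.6 = 2.4275.
E[X²] = 0.27·116.523 + 0.25·35.09 + 0.31·5.76 + 0.17·0.72 = 42.1418.
Var(X) = E[X²] − (E[X])² = 42.1418 − 5.89276 = 36.249.

36.249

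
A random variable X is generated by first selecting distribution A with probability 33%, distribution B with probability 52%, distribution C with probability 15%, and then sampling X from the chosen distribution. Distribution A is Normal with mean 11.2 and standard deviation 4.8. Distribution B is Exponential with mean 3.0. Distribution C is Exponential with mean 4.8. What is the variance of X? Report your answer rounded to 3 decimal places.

Per component, A: μ=11.2, E[X²]=148.48; B: μ=3, E[X²]=18; C: μ=4.8, E[X²]=46.08.
E[X] = 0.33·11.2 + 0.52·3 + 0.15·4.8 = 5.976.
E[X²] = 0.33·148.48 + 0.52·18 + 0.15·46.08 = 65.2704.
Var(X) = E[X²] − (E[X])² = 65.2704 − 35.7126 = 29.5578.

29.558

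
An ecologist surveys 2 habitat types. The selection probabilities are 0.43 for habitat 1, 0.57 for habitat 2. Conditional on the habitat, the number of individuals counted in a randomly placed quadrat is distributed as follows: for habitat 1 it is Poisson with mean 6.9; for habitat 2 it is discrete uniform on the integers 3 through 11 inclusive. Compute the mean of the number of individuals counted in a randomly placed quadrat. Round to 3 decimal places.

Component means — 1: 6.9; 2: 7.
E[X] = 0.43·6.9 + 0.57·7 = 6.957.

6.957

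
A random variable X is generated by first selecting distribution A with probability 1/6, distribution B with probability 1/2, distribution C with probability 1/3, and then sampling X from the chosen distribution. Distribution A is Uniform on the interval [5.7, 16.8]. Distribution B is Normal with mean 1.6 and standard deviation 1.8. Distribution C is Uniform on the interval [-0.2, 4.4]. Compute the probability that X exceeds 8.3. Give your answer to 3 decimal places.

0.128

Conditional on each component, P(X > 8.3): A: 0.765766; B: 9.87386e-05; C: 0.
By total probability, P(X > 8.3) = 0.166667·0.765766 + 0.5·9.87386e-05 + 0.333333·0 = 0.127677.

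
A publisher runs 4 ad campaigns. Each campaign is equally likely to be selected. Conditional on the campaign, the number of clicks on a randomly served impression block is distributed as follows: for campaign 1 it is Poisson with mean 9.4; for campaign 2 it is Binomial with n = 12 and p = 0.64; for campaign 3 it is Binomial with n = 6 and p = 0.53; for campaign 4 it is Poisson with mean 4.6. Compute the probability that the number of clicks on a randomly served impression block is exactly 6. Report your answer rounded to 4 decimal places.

Conditional on each campaign, P(X = 6): 1: 0.0792623; 2: 0.138219; 3: 0.0221644; 4: 0.13227.
By total probability, P(X = 6) = 0.25·0.0792623 + 0.25·0.138219 + 0.25·0.0221644 + 0.25·0.13227 = 0.0929787.

0.0930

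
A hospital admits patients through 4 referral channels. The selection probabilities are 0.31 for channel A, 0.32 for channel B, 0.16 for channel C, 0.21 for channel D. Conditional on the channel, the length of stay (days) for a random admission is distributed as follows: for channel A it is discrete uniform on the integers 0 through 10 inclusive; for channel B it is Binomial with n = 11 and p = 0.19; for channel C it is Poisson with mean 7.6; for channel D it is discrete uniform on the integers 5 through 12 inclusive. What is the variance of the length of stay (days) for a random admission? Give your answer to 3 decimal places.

12.276

Per component, A: μ=5, E[X²]=35; B: μ=2.09, E[X²]=6.061; C: μ=7.6, E[X²]=65.36; D: μ=8.5, E[X²]=77.5.
E[X] = 0.31·5 + 0.32·2.09 + 0.16·7.6 + 0.21·8.5 = 5.2198.
E[X²] = 0.31·35 + 0.32·6.061 + 0.16·65.36 + 0.21·77.5 = 39.5221.
Var(X) = E[X²] − (E[X])² = 39.5221 − 27.2463 = 12.2758.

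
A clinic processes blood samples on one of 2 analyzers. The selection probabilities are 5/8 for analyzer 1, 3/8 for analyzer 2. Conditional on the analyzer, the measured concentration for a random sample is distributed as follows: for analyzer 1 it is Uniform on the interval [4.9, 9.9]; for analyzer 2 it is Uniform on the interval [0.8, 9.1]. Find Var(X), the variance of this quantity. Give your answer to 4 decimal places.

4.8617

Per component, 1: μ=7.4, E[X²]=56.8433; 2: μ=4.95, E[X²]=30.2433.
E[X] = 0.625·7.4 + 0.375·4.95 = 6.48125.
E[X²] = 0.625·56.8433 + 0.375·30.2433 = 46.8683.
Var(X) = E[X²] − (E[X])² = 46.8683 − 42.0066 = 4.86173.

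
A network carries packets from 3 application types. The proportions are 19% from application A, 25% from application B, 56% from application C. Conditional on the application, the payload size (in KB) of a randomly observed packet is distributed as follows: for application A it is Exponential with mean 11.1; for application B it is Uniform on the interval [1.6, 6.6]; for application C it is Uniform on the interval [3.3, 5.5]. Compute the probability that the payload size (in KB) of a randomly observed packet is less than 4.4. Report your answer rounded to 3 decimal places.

0.482

Conditional on each application, P(X < 4.4): A: 0.32726; B: 0.56; C: 0.5.
By total probability, P(X < 4.4) = 0.19·0.32726 + 0.25·0.56 + 0.56·0.5 = 0.482179.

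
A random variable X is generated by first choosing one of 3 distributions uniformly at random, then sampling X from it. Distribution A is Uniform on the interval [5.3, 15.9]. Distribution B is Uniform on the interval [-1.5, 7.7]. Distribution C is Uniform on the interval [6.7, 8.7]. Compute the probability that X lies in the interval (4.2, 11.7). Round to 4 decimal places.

Conditional on each component, P(4.2 < X < 11.7): A: 0.603774; B: 0.380435; C: 1.
By total probability, P(4.2 < X < 11.7) = 0.333333·0.603774 + 0.333333·0.380435 + 0.333333·1 = 0.661403.

0.6614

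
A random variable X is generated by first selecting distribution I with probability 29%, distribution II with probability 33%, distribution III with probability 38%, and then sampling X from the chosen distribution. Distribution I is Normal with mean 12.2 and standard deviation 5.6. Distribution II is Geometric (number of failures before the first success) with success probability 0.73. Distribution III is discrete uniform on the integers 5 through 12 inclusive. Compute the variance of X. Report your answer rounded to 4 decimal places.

Per component, I: μ=12.2, E[X²]=180.2; II: μ=0.369863, E[X²]=0.64346; III: μ=8.5, E[X²]=77.5.
E[X] = 0.29·12.2 + 0.33·0.369863 + 0.38·8.5 = 6.89005.
E[X²] = 0.29·180.2 + 0.33·0.64346 + 0.38·77.5 = 81.9203.
Var(X) = E[X²] − (E[X])² = 81.9203 − 47.4729 = 34.4475.

34.4475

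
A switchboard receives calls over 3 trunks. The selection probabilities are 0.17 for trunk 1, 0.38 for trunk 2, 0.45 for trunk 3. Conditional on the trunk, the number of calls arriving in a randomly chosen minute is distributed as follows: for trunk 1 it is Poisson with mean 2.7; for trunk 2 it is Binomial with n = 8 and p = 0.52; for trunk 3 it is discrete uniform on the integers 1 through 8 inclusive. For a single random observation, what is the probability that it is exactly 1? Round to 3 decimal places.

Conditional on each trunk, P(X = 1): 1: 0.181455; 2: 0.024422; 3: 0.125.
By total probability, P(X = 1) = 0.17·0.181455 + 0.38·0.024422 + 0.45·0.125 = 0.0963777.

0.096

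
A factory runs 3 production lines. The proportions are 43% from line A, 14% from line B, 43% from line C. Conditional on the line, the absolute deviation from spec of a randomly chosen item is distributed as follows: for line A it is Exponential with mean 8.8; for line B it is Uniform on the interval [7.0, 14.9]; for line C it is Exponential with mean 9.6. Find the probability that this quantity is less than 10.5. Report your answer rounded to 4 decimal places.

Conditional on each line, P(X < 10.5): A: 0.696745; B: 0.443038; C: 0.665042.
By total probability, P(X < 10.5) = 0.43·0.696745 + 0.14·0.443038 + 0.43·0.665042 = 0.647594.

0.6476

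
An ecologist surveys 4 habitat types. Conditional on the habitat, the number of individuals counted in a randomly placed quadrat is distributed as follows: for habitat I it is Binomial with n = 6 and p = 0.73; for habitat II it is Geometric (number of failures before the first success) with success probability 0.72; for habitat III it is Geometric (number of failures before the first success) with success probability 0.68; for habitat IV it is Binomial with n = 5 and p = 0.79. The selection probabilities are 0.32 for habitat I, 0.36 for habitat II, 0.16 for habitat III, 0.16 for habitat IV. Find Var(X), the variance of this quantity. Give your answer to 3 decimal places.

Per component, I: μ=4.38, E[X²]=20.367; II: μ=0.388889, E[X²]=0.691358; III: μ=0.470588, E[X²]=0.913495; IV: μ=3.95, E[X²]=16.432.
E[X] = 0.32·4.38 + 0.36·0.388889 + 0.16·0.470588 + 0.16·3.95 = 2.24889.
E[X²] = 0.32·20.367 + 0.36·0.691358 + 0.16·0.913495 + 0.16·16.432 = 9.54161.
Var(X) = E[X²] − (E[X])² = 9.54161 − 5.05752 = 4.48408.

4.484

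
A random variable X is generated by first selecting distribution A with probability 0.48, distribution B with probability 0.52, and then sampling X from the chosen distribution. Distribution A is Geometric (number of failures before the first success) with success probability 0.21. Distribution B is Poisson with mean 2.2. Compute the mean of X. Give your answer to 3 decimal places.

2.950

Component means — A: 3.7619; B: 2.2.
E[X] = 0.48·3.7619 + 0.52·2.2 = 2.94971.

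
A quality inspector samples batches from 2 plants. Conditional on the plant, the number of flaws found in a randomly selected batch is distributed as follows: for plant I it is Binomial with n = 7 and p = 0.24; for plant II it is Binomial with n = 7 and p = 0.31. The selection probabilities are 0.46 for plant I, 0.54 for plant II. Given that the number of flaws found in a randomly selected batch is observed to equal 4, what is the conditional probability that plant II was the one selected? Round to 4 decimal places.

0.7098

Likelihoods P(X=4 | ·): I: 0.0509746; II: 0.106185.
Posterior ∝ prior × likelihood. Numerator for II: 0.54·0.106185 = 0.0573398.
Normalizing constant: 0.46·0.0509746 + 0.54·0.106185 = 0.0807881.
P(II | observation) = 0.0573398 / 0.0807881 = 0.709755.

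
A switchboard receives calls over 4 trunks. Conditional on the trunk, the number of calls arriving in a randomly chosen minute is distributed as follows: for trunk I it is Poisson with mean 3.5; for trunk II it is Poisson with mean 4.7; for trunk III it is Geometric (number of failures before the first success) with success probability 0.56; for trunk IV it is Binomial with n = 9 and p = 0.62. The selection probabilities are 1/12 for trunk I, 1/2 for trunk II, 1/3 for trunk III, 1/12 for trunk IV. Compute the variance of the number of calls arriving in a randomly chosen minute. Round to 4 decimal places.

Per component, I: μ=3.5, E[X²]=15.75; II: μ=4.7, E[X²]=26.79; III: μ=0.785714, E[X²]=2.02041; IV: μ=5.58, E[X²]=33.2568.
E[X] = 0.0833333·3.5 + 0.5·4.7 + 0.333333·0.785714 + 0.0833333·5.58 = 3.36857.
E[X²] = 0.0833333·15.75 + 0.5·26.79 + 0.333333·2.02041 + 0.0833333·33.2568 = 18.1524.
Var(X) = E[X²] − (E[X])² = 18.1524 − 11.3473 = 6.8051.

6.8051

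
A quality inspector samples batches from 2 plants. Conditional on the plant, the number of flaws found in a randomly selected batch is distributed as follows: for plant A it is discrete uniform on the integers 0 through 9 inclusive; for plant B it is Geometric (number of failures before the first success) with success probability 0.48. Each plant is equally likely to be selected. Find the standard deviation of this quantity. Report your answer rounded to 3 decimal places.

Per component, A: μ=4.5, E[X²]=28.5; B: μ=1.08333, E[X²]=3.43056.
E[X] = 0.5·4.5 + 0.5·1.08333 = 2.79167.
E[X²] = 0.5·28.5 + 0.5·3.43056 = 15.9653.
Var(X) = E[X²] − (E[X])² = 15.9653 − 7.7934 = 8.17188.
SD(X) = √8.17188 = 2.85865.

2.859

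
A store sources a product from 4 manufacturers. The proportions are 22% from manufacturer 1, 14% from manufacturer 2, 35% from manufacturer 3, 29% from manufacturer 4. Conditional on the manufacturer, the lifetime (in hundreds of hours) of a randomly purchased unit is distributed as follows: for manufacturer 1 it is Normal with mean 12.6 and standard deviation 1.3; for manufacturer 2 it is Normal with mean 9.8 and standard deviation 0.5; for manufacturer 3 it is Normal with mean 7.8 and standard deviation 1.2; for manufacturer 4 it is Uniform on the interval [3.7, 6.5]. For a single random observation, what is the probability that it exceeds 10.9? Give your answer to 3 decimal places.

Conditional on each manufacturer, P(X > 10.9): 1: 0.904511; 2: 0.0139034; 3: 0.00489254; 4: 0.
By total probability, P(X > 10.9) = 0.22·0.904511 + 0.14·0.0139034 + 0.35·0.00489254 + 0.29·0 = 0.202651.

0.203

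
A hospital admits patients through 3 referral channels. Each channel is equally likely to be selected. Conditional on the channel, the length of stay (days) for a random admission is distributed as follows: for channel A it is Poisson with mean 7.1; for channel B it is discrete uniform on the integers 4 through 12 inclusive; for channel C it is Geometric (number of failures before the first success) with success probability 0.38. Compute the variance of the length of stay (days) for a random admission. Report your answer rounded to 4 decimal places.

13.9390

Per component, A: μ=7.1, E[X²]=57.51; B: μ=8, E[X²]=70.6667; C: μ=1.63158, E[X²]=6.95568.
E[X] = 0.333333·7.1 + 0.333333·8 + 0.333333·1.63158 = 5.57719.
E[X²] = 0.333333·57.51 + 0.333333·70.6667 + 0.333333·6.95568 = 45.0441.
Var(X) = E[X²] − (E[X])² = 45.0441 − 31.1051 = 13.939.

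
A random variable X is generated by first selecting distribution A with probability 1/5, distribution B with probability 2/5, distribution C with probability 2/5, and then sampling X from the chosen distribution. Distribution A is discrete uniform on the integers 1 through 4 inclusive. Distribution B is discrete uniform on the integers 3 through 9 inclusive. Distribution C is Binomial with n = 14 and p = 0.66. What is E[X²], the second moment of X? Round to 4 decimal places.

52.9077

For each component E[X²] = Var + (mean)², giving A: 7.5; B: 40; C: 88.5192.
Overall E[X²] = 0.2·7.5 + 0.4·40 + 0.4·88.5192 = 52.9077.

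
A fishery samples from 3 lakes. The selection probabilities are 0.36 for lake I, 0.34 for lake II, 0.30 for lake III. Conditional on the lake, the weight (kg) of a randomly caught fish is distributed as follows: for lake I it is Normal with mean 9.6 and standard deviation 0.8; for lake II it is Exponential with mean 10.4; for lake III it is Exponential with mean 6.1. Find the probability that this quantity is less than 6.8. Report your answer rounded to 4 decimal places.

Conditional on each lake, P(X < 6.8): I: 0.000232629; II: 0.479958; III: 0.672004.
By total probability, P(X < 6.8) = 0.36·0.000232629 + 0.34·0.479958 + 0.3·0.672004 = 0.364871.

0.3649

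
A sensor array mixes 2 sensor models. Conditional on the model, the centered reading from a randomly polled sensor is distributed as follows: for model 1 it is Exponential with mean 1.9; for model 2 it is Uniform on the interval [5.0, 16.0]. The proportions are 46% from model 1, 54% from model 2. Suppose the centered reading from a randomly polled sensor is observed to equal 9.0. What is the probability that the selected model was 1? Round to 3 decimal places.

Likelihoods f(9.0 | ·): 1: 0.00461383; 2: 0.0909091.
Posterior ∝ prior × likelihood. Numerator for 1: 0.46·0.00461383 = 0.00212236.
Normalizing constant: 0.46·0.00461383 + 0.54·0.0909091 = 0.0512133.
P(1 | observation) = 0.00212236 / 0.0512133 = 0.0414417.

0.041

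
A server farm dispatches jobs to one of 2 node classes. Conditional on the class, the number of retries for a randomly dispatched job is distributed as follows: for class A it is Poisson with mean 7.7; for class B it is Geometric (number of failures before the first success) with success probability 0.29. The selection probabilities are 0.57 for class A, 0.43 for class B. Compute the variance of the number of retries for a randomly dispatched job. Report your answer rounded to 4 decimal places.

14.7792

Per component, A: μ=7.7, E[X²]=66.99; B: μ=2.44828, E[X²]=14.4364.
E[X] = 0.57·7.7 + 0.43·2.44828 = 5.44176.
E[X²] = 0.57·66.99 + 0.43·14.4364 = 44.3919.
Var(X) = E[X²] − (E[X])² = 44.3919 − 29.6127 = 14.7792.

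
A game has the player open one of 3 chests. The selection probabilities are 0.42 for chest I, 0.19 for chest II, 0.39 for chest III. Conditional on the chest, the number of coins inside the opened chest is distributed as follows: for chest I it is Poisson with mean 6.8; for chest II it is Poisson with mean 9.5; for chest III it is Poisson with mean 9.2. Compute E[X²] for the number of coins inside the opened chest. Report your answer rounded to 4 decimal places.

77.8269

For each component E[X²] = Var + (mean)², giving I: 53.04; II: 99.75; III: 93.84.
Overall E[X²] = 0.42·53.04 + 0.19·99.75 + 0.39·93.84 = 77.8269.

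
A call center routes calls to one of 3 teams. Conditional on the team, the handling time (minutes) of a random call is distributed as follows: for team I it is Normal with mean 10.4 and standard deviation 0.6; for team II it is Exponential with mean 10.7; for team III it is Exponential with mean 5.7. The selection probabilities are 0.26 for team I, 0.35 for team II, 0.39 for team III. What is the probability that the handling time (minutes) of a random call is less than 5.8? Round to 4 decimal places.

Conditional on each team, P(X < 5.8): I: 8.82627e-15; II: 0.418449; III: 0.638518.
By total probability, P(X < 5.8) = 0.26·8.82627e-15 + 0.35·0.418449 + 0.39·0.638518 = 0.395479.

0.3955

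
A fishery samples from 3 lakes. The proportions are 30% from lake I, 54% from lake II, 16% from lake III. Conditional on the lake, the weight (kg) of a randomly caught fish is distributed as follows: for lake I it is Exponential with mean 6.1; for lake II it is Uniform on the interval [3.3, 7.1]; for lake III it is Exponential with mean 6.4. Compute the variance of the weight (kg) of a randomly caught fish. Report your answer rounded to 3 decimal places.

18.626

Per component, I: μ=6.1, E[X²]=74.42; II: μ=5.2, E[X²]=28.2433; III: μ=6.4, E[X²]=81.92.
E[X] = 0.3·6.1 + 0.54·5.2 + 0.16·6.4 = 5.662.
E[X²] = 0.3·74.42 + 0.54·28.2433 + 0.16·81.92 = 50.6846.
Var(X) = E[X²] − (E[X])² = 50.6846 − 32.0582 = 18.6264.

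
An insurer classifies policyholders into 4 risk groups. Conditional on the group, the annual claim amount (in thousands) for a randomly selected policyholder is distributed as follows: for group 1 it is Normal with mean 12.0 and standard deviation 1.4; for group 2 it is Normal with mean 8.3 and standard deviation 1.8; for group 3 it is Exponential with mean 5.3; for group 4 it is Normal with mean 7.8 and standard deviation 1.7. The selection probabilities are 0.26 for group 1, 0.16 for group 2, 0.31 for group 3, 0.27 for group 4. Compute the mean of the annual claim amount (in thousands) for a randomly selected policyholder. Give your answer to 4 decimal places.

Component means — 1: 12; 2: 8.3; 3: 5.3; 4: 7.8.
E[X] = 0.26·12 + 0.16·8.3 + 0.31·5.3 + 0.27·7.8 = 8.197.

8.1970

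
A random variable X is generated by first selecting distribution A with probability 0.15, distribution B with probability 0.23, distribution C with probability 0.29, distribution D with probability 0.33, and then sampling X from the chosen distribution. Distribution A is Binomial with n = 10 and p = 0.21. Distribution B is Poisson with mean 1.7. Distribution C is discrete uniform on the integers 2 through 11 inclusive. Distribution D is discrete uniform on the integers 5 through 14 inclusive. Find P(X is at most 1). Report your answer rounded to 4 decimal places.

Conditional on each component, P(X ≤ 1): A: 0.346371; B: 0.493246; C: 0; D: 0.
By total probability, P(X ≤ 1) = 0.15·0.346371 + 0.23·0.493246 + 0.29·0 + 0.33·0 = 0.165402.

0.1654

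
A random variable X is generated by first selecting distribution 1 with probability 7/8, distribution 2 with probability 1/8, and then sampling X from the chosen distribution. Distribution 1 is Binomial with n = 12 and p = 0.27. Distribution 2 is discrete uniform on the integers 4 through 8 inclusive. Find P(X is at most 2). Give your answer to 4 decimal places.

0.2899

Conditional on each component, P(X ≤ 2): 1: 0.331325; 2: 0.
By total probability, P(X ≤ 2) = 0.875·0.331325 + 0.125·0 = 0.28991.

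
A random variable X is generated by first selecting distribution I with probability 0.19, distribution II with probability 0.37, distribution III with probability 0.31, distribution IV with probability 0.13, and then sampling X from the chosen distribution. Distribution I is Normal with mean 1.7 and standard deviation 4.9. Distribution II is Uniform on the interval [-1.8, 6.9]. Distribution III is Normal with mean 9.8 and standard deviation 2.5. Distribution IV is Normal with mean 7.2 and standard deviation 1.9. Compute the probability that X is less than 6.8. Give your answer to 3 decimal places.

0.617

Conditional on each component, P(X < 6.8): I: 0.85102; II: 0.988506; III: 0.11507; IV: 0.416628.
By total probability, P(X < 6.8) = 0.19·0.85102 + 0.37·0.988506 + 0.31·0.11507 + 0.13·0.416628 = 0.617274.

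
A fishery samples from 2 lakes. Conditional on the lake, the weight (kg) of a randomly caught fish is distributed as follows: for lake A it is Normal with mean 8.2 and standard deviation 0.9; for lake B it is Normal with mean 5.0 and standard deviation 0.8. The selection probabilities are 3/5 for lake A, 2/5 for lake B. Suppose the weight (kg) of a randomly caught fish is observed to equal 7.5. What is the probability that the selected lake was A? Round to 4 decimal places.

Likelihoods f(7.5 | ·): A: 0.327572; B: 0.00377782.
Posterior ∝ prior × likelihood. Numerator for A: 0.6·0.327572 = 0.196543.
Normalizing constant: 0.6·0.327572 + 0.4·0.00377782 = 0.198054.
P(A | observation) = 0.196543 / 0.198054 = 0.99237.

0.9924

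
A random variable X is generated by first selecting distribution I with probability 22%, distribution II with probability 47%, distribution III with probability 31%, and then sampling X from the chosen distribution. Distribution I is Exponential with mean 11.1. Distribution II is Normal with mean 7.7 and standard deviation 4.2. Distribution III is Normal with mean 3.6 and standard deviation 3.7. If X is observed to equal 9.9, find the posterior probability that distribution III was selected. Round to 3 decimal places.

Likelihoods f(9.9 | ·): I: 0.0369261; II: 0.0828096; III: 0.0253021.
Posterior ∝ prior × likelihood. Numerator for III: 0.31·0.0253021 = 0.00784364.
Normalizing constant: 0.22·0.0369261 + 0.47·0.0828096 + 0.31·0.0253021 = 0.0548879.
P(III | observation) = 0.00784364 / 0.0548879 = 0.142903.

0.143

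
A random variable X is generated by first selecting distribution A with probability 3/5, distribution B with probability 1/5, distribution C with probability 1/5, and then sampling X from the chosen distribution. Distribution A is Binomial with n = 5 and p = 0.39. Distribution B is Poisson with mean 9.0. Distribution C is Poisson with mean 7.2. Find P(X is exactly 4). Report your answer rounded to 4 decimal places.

0.0658

Conditional on each component, P(X = 4): A: 0.07056; B: 0.0337372; C: 0.0835985.
By total probability, P(X = 4) = 0.6·0.07056 + 0.2·0.0337372 + 0.2·0.0835985 = 0.0658031.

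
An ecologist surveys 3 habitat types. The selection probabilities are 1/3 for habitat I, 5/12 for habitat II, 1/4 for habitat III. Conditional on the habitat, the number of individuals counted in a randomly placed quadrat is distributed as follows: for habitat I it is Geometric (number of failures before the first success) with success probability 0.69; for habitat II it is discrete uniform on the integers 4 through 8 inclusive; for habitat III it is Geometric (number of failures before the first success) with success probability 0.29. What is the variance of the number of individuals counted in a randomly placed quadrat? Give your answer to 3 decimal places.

Per component, I: μ=0.449275, E[X²]=0.852972; II: μ=6, E[X²]=38; III: μ=2.44828, E[X²]=14.4364.
E[X] = 0.333333·0.449275 + 0.416667·6 + 0.25·2.44828 = 3.26183.
E[X²] = 0.333333·0.852972 + 0.416667·38 + 0.25·14.4364 = 19.7268.
Var(X) = E[X²] − (E[X])² = 19.7268 − 10.6395 = 9.08724.

9.087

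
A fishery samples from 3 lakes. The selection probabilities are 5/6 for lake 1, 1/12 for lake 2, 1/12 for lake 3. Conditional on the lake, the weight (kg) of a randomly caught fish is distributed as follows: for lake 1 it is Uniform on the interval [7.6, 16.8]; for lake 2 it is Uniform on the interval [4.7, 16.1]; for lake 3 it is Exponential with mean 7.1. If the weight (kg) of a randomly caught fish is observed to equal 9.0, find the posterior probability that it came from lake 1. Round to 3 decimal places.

0.895

Likelihoods f(9.0 | ·): 1: 0.108696; 2: 0.0877193; 3: 0.0396486.
Posterior ∝ prior × likelihood. Numerator for 1: 0.833333·0.108696 = 0.0905797.
Normalizing constant: 0.833333·0.108696 + 0.0833333·0.0877193 + 0.0833333·0.0396486 = 0.101194.
P(1 | observation) = 0.0905797 / 0.101194 = 0.895112.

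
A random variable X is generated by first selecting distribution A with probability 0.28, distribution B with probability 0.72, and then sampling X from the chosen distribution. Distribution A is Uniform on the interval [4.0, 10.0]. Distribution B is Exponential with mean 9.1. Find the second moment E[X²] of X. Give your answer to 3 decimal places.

133.806

For each component E[X²] = Var + (mean)², giving A: 52; B: 165.62.
Overall E[X²] = 0.28·52 + 0.72·165.62 = 133.806.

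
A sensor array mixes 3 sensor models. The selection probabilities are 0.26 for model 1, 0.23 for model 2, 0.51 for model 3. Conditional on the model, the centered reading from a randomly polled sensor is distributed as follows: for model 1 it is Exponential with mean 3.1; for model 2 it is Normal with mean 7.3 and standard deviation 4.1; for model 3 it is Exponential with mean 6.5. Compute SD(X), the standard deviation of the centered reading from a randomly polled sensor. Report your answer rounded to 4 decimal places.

5.5295

Per component, 1: μ=3.1, E[X²]=19.22; 2: μ=7.3, E[X²]=70.1; 3: μ=6.5, E[X²]=84.5.
E[X] = 0.26·3.1 + 0.23·7.3 + 0.51·6.5 = 5.8.
E[X²] = 0.26·19.22 + 0.23·70.1 + 0.51·84.5 = 64.2152.
Var(X) = E[X²] − (E[X])² = 64.2152 − 33.64 = 30.5752.
SD(X) = √30.5752 = 5.52948.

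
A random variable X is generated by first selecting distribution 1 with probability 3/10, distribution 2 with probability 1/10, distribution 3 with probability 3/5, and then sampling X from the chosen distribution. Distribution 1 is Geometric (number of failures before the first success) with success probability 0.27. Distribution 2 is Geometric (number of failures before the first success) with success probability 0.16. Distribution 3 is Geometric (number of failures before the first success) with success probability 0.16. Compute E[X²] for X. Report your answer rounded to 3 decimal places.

For each component E[X²] = Var + (mean)², giving 1: 17.3237; 2: 60.375; 3: 60.375.
Overall E[X²] = 0.3·17.3237 + 0.1·60.375 + 0.6·60.375 = 47.4596.

47.460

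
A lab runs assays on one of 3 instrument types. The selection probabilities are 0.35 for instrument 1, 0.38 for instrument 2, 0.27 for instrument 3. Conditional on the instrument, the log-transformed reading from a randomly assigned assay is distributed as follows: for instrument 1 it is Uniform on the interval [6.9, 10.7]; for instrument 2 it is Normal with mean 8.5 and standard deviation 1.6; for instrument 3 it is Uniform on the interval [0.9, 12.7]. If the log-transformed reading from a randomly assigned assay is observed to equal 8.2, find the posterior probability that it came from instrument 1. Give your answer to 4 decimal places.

0.4426

Likelihoods f(8.2 | ·): 1: 0.263158; 2: 0.244994; 3: 0.0847458.
Posterior ∝ prior × likelihood. Numerator for 1: 0.35·0.263158 = 0.0921053.
Normalizing constant: 0.35·0.263158 + 0.38·0.244994 + 0.27·0.0847458 = 0.208084.
P(1 | observation) = 0.0921053 / 0.208084 = 0.442634.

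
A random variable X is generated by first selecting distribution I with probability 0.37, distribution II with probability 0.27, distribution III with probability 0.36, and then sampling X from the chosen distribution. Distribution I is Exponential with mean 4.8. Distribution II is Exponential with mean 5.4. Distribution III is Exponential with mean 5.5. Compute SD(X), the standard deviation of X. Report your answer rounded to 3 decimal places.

Per component, I: μ=4.8, E[X²]=46.08; II: μ=5.4, E[X²]=58.32; III: μ=5.5, E[X²]=60.5.
E[X] = 0.37·4.8 + 0.27·5.4 + 0.36·5.5 = 5.214.
E[X²] = 0.37·46.08 + 0.27·58.32 + 0.36·60.5 = 54.576.
Var(X) = E[X²] − (E[X])² = 54.576 − 27.1858 = 27.3902.
SD(X) = √27.3902 = 5.23357.

5.234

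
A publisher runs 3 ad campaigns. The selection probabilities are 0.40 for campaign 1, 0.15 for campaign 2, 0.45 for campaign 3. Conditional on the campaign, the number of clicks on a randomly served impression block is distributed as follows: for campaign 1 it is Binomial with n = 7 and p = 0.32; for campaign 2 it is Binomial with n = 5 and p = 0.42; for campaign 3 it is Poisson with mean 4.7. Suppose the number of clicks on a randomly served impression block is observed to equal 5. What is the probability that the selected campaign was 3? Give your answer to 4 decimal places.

0.8392

Likelihoods P(X=5 | ·): 1: 0.0325827; 2: 0.0130691; 3: 0.17383.
Posterior ∝ prior × likelihood. Numerator for 3: 0.45·0.17383 = 0.0782234.
Normalizing constant: 0.4·0.0325827 + 0.15·0.0130691 + 0.45·0.17383 = 0.0932168.
P(3 | observation) = 0.0782234 / 0.0932168 = 0.839155.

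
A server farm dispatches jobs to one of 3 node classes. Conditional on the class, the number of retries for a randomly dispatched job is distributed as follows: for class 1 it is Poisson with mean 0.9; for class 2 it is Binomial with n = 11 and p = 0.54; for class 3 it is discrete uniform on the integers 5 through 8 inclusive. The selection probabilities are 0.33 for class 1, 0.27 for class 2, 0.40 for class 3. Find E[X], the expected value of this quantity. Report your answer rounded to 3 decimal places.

Component means — 1: 0.9; 2: 5.94; 3: 6.5.
E[X] = 0.33·0.9 + 0.27·5.94 + 0.4·6.5 = 4.5008.

4.501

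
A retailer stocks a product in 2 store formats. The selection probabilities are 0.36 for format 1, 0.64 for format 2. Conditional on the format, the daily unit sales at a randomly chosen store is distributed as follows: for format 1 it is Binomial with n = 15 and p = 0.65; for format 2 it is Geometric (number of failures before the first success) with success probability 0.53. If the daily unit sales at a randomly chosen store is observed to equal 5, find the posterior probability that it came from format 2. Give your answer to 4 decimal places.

Likelihoods P(X=5 | ·): 1: 0.00961175; 2: 0.0121553.
Posterior ∝ prior × likelihood. Numerator for 2: 0.64·0.0121553 = 0.00777938.
Normalizing constant: 0.36·0.00961175 + 0.64·0.0121553 = 0.0112396.
P(2 | observation) = 0.00777938 / 0.0112396 = 0.69214.

0.6921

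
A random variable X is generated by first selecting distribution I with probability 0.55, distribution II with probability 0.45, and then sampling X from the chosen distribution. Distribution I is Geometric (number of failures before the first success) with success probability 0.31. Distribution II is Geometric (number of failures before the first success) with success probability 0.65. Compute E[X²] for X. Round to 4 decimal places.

For each component E[X²] = Var + (mean)², giving I: 12.1342; II: 1.11834.
Overall E[X²] = 0.55·12.1342 + 0.45·1.11834 = 7.17708.

7.1771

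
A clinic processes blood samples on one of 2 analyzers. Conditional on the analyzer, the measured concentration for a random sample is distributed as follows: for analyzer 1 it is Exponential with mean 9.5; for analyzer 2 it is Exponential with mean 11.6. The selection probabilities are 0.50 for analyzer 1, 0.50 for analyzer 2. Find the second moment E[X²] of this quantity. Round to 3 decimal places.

224.810

For each component E[X²] = Var + (mean)², giving 1: 180.5; 2: 269.12.
Overall E[X²] = 0.5·180.5 + 0.5·269.12 = 224.81.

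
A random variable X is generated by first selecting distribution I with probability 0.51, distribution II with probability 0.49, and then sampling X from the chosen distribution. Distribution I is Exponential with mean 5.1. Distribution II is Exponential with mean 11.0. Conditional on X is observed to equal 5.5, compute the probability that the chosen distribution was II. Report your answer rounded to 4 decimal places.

Likelihoods f(5.5 | ·): I: 0.0666919; II: 0.0551392.
Posterior ∝ prior × likelihood. Numerator for II: 0.49·0.0551392 = 0.0270182.
Normalizing constant: 0.51·0.0666919 + 0.49·0.0551392 = 0.061031.
P(II | observation) = 0.0270182 / 0.061031 = 0.442696.

0.4427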